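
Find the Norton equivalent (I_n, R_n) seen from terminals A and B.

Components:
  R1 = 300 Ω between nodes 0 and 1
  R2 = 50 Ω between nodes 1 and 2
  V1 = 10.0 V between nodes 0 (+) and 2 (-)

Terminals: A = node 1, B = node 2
Find the Thévenin equivalent first; then I_n = V_th/R_th and R_n = R_th.
Step 1 — V_th is the open-circuit voltage V_A - V_B (nothing connected across the terminals).
Nodal analysis, taking node 2 as the 0 V reference.
Source V1 fixes V_0 = 10 V.
KCL at each unknown node (sum of currents leaving = 0; resistances in Ω):
  Node 1: (V_1 - 10)/300 + (V_1 - 0)/50 = 0
Collecting terms: 0.02333 × V_1 = 0.03333  =>  V_1 = 1.429 V
V_th = V_1 - V_2 = 1.429 - 0 = 1.429 V
Step 2 — R_th: zero the source — replace V1 by a short circuit (node 2 merges into node 0) — and find the resistance seen between A (node 1) and B (node 0).
Reduce the network between node 1 (A) and node 0 (B) by series/parallel combination:
  Rp1 = R1 ‖ R2 (parallel, both between nodes 0 and 1) = 1/(1/300 + 1/50) = 42.86 Ω
R_th = 42.86 Ω
I_n = V_th/R_th = 1.429/42.86 = 0.03333 A, and R_n = R_th = 42.86 Ω

Final answer: I_n = 0.03333 A, R_n = 42.86 Ω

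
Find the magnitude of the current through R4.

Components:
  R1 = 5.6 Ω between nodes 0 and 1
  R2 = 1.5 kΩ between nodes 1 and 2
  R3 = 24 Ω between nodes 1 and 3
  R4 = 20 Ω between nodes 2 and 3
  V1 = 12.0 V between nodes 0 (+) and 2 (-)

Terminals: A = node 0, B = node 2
Nodal analysis, taking node 2 as the 0 V reference.
Source V1 fixes V_0 = 12 V.
KCL at each unknown node (sum of currents leaving = 0; resistances in Ω):
  Node 1: (V_1 - 12)/5.6 + (V_1 - 0)/1500 + (V_1 - V_3)/24 = 0
  Node 3: (V_3 - V_1)/24 + (V_3 - 0)/20 = 0
Collecting terms (coefficients in siemens):
  0.2209·V_1 - 0.04167·V_3 = 2.143
  0.09167·V_3 - 0.04167·V_1 = 0
Determinant D = (0.2209)(0.09167) - (-0.04167)(-0.04167) = 0.01851
V_1 = [(2.143)(0.09167) - (-0.04167)(0)]/D = 10.61 V
V_3 = [(0.2209)(0) - (2.143)(-0.04167)]/D = 4.823 V
I_R4 = (V_2 - V_3)/R4 = (0 - 4.823)/20 = -0.2411 A
|I_R4| = 0.2411 A

Final answer: |I_R4| = 0.2411 A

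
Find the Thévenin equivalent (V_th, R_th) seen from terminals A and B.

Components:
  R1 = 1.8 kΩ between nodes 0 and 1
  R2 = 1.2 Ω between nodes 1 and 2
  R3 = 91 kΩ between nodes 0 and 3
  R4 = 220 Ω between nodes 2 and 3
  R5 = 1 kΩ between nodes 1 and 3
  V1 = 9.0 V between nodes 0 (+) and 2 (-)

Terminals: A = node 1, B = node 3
Step 1 — V_th is the open-circuit voltage V_A - V_B (nothing connected across the terminals).
Nodal analysis, taking node 2 as the 0 V reference.
Source V1 fixes V_0 = 9 V.
KCL at each unknown node (sum of currents leaving = 0; resistances in Ω):
  Node 1: (V_1 - 9)/1800 + (V_1 - 0)/1.2 + (V_1 - V_3)/1000 = 0
  Node 3: (V_3 - 9)/91000 + (V_3 - 0)/220 + (V_3 - V_1)/1000 = 0
Collecting terms (coefficients in siemens):
  0.8349·V_1 - 0.001·V_3 = 0.005
  0.005556·V_3 - 0.001·V_1 = 0.0000989
Determinant D = (0.8349)(0.005556) - (-0.001)(-0.001) = 0.004638
V_1 = [(0.005)(0.005556) - (-0.001)(0.0000989)]/D = 0.006011 V
V_3 = [(0.8349)(0.0000989) - (0.005)(-0.001)]/D = 0.01888 V
V_th = V_1 - V_3 = 0.006011 - 0.01888 = -0.01287 V
Step 2 — R_th: zero the source — replace V1 by a short circuit (node 2 merges into node 0) — and find the resistance seen between A (node 1) and B (node 3).
Reduce the network between node 1 (A) and node 3 (B) by series/parallel combination:
  Rp1 = R1 ‖ R2 (parallel, both between nodes 0 and 1) = 1/(1/1800 + 1/1.2) = 1.199 Ω
  Rp2 = R3 ‖ R4 (parallel, both between nodes 0 and 3) = 1/(1/91000 + 1/220) = 219.5 Ω
  Rs1 = Rp1 + Rp2 (series, joined only at node 0) = 1.199 + 219.5 = 220.7 Ω
  Rp3 = R5 ‖ Rs1 (parallel, both between nodes 1 and 3) = 1/(1/1000 + 1/220.7) = 180.8 Ω
R_th = 180.8 Ω

Final answer: V_th = -0.01287 V, R_th = 180.8 Ω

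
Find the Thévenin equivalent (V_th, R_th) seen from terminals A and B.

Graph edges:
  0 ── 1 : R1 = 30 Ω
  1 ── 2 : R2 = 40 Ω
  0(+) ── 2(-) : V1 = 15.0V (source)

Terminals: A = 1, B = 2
Step 1 — V_th is the open-circuit voltage V_A - V_B (nothing connected across the terminals).
Nodal analysis, taking node 2 as the 0 V reference.
Source V1 fixes V_0 = 15 V.
KCL at each unknown node (sum of currents leaving = 0; resistances in Ω):
  Node 1: (V_1 - 15)/30 + (V_1 - 0)/40 = 0
Collecting terms: 0.05833 × V_1 = 0.5  =>  V_1 = 8.571 V
V_th = V_1 - V_2 = 8.571 - 0 = 8.571 V
Step 2 — R_th: zero the source — replace V1 by a short circuit (node 2 merges into node 0) — and find the resistance seen between A (node 1) and B (node 0).
Reduce the network between node 1 (A) and node 0 (B) by series/parallel combination:
  Rp1 = R1 ‖ R2 (parallel, both between nodes 0 and 1) = 1/(1/30 + 1/40) = 17.14 Ω
R_th = 17.14 Ω

Final answer: V_th = 8.571 V, R_th = 17.14 Ω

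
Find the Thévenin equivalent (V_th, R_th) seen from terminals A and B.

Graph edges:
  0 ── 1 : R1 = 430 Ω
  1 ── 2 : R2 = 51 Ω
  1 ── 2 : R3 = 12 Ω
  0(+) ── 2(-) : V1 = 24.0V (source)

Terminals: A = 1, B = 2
Step 1 — V_th is the open-circuit voltage V_A - V_B (nothing connected across the terminals).
Nodal analysis, taking node 2 as the 0 V reference.
Source V1 fixes V_0 = 24 V.
KCL at each unknown node (sum of currents leaving = 0; resistances in Ω):
  Node 1: (V_1 - 24)/430 + (V_1 - 0)/51 + (V_1 - 0)/12 = 0
Collecting terms: 0.1053 × V_1 = 0.05581  =>  V_1 = 0.5302 V
V_th = V_1 - V_2 = 0.5302 - 0 = 0.5302 V
Step 2 — R_th: zero the source — replace V1 by a short circuit (node 2 merges into node 0) — and find the resistance seen between A (node 1) and B (node 0).
Reduce the network between node 1 (A) and node 0 (B) by series/parallel combination:
  Rp1 = R1 ‖ R2 ‖ R3 (parallel, all between nodes 0 and 1) = 1/(1/430 + 1/51 + 1/12) = 9.5 Ω
R_th = 9.5 Ω

Final answer: V_th = 0.5302 V, R_th = 9.5 Ω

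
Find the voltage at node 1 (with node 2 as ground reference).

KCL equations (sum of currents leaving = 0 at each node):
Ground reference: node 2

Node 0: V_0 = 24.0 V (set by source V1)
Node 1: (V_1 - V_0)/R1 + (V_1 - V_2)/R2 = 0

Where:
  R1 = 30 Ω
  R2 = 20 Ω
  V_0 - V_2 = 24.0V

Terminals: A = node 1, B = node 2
Nodal analysis, taking node 2 as the 0 V reference.
Source V1 fixes V_0 = 24 V.
KCL at each unknown node (sum of currents leaving = 0; resistances in Ω):
  Node 1: (V_1 - 24)/30 + (V_1 - 0)/20 = 0
Collecting terms: 0.08333 × V_1 = 0.8  =>  V_1 = 9.6 V
The requested potential is V_1 = 9.6 V.

Final answer: V_1 = 9.6 V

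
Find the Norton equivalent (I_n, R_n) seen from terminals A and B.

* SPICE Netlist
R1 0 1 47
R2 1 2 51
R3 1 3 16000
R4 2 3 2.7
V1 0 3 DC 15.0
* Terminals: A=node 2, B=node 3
Find the Thévenin equivalent first; then I_n = V_th/R_th and R_n = R_th.
Step 1 — V_th is the open-circuit voltage V_A - V_B (nothing connected across the terminals).
Nodal analysis, taking node 3 as the 0 V reference.
Source V1 fixes V_0 = 15 V.
KCL at each unknown node (sum of currents leaving = 0; resistances in Ω):
  Node 1: (V_1 - 15)/47 + (V_1 - V_2)/51 + (V_1 - 0)/16000 = 0
  Node 2: (V_2 - V_1)/51 + (V_2 - 0)/2.7 = 0
Collecting terms (coefficients in siemens):
  0.04095·V_1 - 0.01961·V_2 = 0.3191
  0.39·V_2 - 0.01961·V_1 = 0
Determinant D = (0.04095)(0.39) - (-0.01961)(-0.01961) = 0.01558
V_1 = [(0.3191)(0.39) - (-0.01961)(0)]/D = 7.986 V
V_2 = [(0.04095)(0) - (0.3191)(-0.01961)]/D = 0.4016 V
V_th = V_2 - V_3 = 0.4016 - 0 = 0.4016 V
Step 2 — R_th: zero the source — replace V1 by a short circuit (node 3 merges into node 0) — and find the resistance seen between A (node 2) and B (node 0).
Reduce the network between node 2 (A) and node 0 (B) by series/parallel combination:
  Rp1 = R1 ‖ R3 (parallel, both between nodes 0 and 1) = 1/(1/47 + 1/16000) = 46.86 Ω
  Rs1 = R2 + Rp1 (series, joined only at node 1) = 51 + 46.86 = 97.86 Ω
  Rp2 = R4 ‖ Rs1 (parallel, both between nodes 0 and 2) = 1/(1/2.7 + 1/97.86) = 2.628 Ω
R_th = 2.628 Ω
I_n = V_th/R_th = 0.4016/2.628 = 0.1528 A, and R_n = R_th = 2.628 Ω

Final answer: I_n = 0.1528 A, R_n = 2.628 Ω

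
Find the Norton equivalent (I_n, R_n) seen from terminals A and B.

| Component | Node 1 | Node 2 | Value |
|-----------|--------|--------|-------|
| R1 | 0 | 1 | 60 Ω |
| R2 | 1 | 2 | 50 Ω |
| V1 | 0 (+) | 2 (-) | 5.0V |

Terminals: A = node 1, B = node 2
Find the Thévenin equivalent first; then I_n = V_th/R_th and R_n = R_th.
Step 1 — V_th is the open-circuit voltage V_A - V_B (nothing connected across the terminals).
Nodal analysis, taking node 2 as the 0 V reference.
Source V1 fixes V_0 = 5 V.
KCL at each unknown node (sum of currents leaving = 0; resistances in Ω):
  Node 1: (V_1 - 5)/60 + (V_1 - 0)/50 = 0
Collecting terms: 0.03667 × V_1 = 0.08333  =>  V_1 = 2.273 V
V_th = V_1 - V_2 = 2.273 - 0 = 2.273 V
Step 2 — R_th: zero the source — replace V1 by a short circuit (node 2 merges into node 0) — and find the resistance seen between A (node 1) and B (node 0).
Reduce the network between node 1 (A) and node 0 (B) by series/parallel combination:
  Rp1 = R1 ‖ R2 (parallel, both between nodes 0 and 1) = 1/(1/60 + 1/50) = 27.27 Ω
R_th = 27.27 Ω
I_n = V_th/R_th = 2.273/27.27 = 0.08333 A, and R_n = R_th = 27.27 Ω

Final answer: I_n = 0.08333 A, R_n = 27.27 Ω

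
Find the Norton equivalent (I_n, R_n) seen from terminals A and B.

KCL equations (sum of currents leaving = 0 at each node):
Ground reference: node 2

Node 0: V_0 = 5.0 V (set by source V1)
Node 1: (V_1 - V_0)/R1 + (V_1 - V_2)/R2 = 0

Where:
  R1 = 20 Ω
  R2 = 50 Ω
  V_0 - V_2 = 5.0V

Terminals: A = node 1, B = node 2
Find the Thévenin equivalent first; then I_n = V_th/R_th and R_n = R_th.
Step 1 — V_th is the open-circuit voltage V_A - V_B (nothing connected across the terminals).
Nodal analysis, taking node 2 as the 0 V reference.
Source V1 fixes V_0 = 5 V.
KCL at each unknown node (sum of currents leaving = 0; resistances in Ω):
  Node 1: (V_1 - 5)/20 + (V_1 - 0)/50 = 0
Collecting terms: 0.07 × V_1 = 0.25  =>  V_1 = 3.571 V
V_th = V_1 - V_2 = 3.571 - 0 = 3.571 V
Step 2 — R_th: zero the source — replace V1 by a short circuit (node 2 merges into node 0) — and find the resistance seen between A (node 1) and B (node 0).
Reduce the network between node 1 (A) and node 0 (B) by series/parallel combination:
  Rp1 = R1 ‖ R2 (parallel, both between nodes 0 and 1) = 1/(1/20 + 1/50) = 14.29 Ω
R_th = 14.29 Ω
I_n = V_th/R_th = 3.571/14.29 = 0.25 A, and R_n = R_th = 14.29 Ω

Final answer: I_n = 0.25 A, R_n = 14.29 Ω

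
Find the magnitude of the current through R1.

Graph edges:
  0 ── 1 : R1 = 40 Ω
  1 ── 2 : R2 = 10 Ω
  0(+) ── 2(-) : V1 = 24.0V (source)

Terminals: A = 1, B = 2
Nodal analysis, taking node 2 as the 0 V reference.
Source V1 fixes V_0 = 24 V.
KCL at each unknown node (sum of currents leaving = 0; resistances in Ω):
  Node 1: (V_1 - 24)/40 + (V_1 - 0)/10 = 0
Collecting terms: 0.125 × V_1 = 0.6  =>  V_1 = 4.8 V
I_R1 = (V_0 - V_1)/R1 = (24 - 4.8)/40 = 0.48 A
|I_R1| = 0.48 A

Final answer: |I_R1| = 0.48 A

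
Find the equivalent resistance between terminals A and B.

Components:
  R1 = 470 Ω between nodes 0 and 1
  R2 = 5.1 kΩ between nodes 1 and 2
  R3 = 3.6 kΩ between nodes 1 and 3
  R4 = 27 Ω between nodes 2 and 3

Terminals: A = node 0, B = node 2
Reduce the network between node 0 (A) and node 2 (B) by series/parallel combination:
  Rs1 = R3 + R4 (series, joined only at node 3) = 3600 + 27 = 3627 Ω
  Rp1 = R2 ‖ Rs1 (parallel, both between nodes 1 and 2) = 1/(1/5100 + 1/3627) = 2120 Ω
  Rs2 = R1 + Rp1 (series, joined only at node 1) = 470 + 2120 = 2590 Ω
R_eq = 2.59 kΩ

Final answer: 2.59 kΩ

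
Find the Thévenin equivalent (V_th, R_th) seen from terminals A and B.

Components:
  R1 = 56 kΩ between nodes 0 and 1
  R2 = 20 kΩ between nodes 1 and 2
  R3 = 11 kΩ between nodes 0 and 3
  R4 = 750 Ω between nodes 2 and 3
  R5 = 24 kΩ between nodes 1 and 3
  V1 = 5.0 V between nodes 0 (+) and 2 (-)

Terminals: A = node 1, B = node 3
Step 1 — V_th is the open-circuit voltage V_A - V_B (nothing connected across the terminals).
Nodal analysis, taking node 2 as the 0 V reference.
Source V1 fixes V_0 = 5 V.
KCL at each unknown node (sum of currents leaving = 0; resistances in Ω):
  Node 1: (V_1 - 5)/56000 + (V_1 - 0)/20000 + (V_1 - V_3)/24000 = 0
  Node 3: (V_3 - 5)/11000 + (V_3 - 0)/750 + (V_3 - V_1)/24000 = 0
Collecting terms (coefficients in siemens):
  0.0001095·V_1 - 0.00004167·V_3 = 0.00008929
  0.001466·V_3 - 0.00004167·V_1 = 0.0004545
Determinant D = (0.0001095)(0.001466) - (-0.00004167)(-0.00004167) = 0.0000001588
V_1 = [(0.00008929)(0.001466) - (-0.00004167)(0.0004545)]/D = 0.9434 V
V_3 = [(0.0001095)(0.0004545) - (0.00008929)(-0.00004167)]/D = 0.3369 V
V_th = V_1 - V_3 = 0.9434 - 0.3369 = 0.6065 V
Step 2 — R_th: zero the source — replace V1 by a short circuit (node 2 merges into node 0) — and find the resistance seen between A (node 1) and B (node 3).
Reduce the network between node 1 (A) and node 3 (B) by series/parallel combination:
  Rp1 = R1 ‖ R2 (parallel, both between nodes 0 and 1) = 1/(1/56000 + 1/20000) = 14740 Ω
  Rp2 = R3 ‖ R4 (parallel, both between nodes 0 and 3) = 1/(1/11000 + 1/750) = 702.1 Ω
  Rs1 = Rp1 + Rp2 (series, joined only at node 0) = 14740 + 702.1 = 15440 Ω
  Rp3 = R5 ‖ Rs1 (parallel, both between nodes 1 and 3) = 1/(1/24000 + 1/15440) = 9395 Ω
R_th = 9.395 kΩ

Final answer: V_th = 0.6065 V, R_th = 9.395 kΩ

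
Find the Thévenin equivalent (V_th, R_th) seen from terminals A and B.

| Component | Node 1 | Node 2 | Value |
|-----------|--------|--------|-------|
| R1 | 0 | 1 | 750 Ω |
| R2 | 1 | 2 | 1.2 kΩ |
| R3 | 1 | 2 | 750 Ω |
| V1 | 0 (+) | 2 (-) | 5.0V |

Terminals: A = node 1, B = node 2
Step 1 — V_th is the open-circuit voltage V_A - V_B (nothing connected across the terminals).
Nodal analysis, taking node 2 as the 0 V reference.
Source V1 fixes V_0 = 5 V.
KCL at each unknown node (sum of currents leaving = 0; resistances in Ω):
  Node 1: (V_1 - 5)/750 + (V_1 - 0)/1200 + (V_1 - 0)/750 = 0
Collecting terms: 0.0035 × V_1 = 0.006667  =>  V_1 = 1.905 V
V_th = V_1 - V_2 = 1.905 - 0 = 1.905 V
Step 2 — R_th: zero the source — replace V1 by a short circuit (node 2 merges into node 0) — and find the resistance seen between A (node 1) and B (node 0).
Reduce the network between node 1 (A) and node 0 (B) by series/parallel combination:
  Rp1 = R1 ‖ R2 ‖ R3 (parallel, all between nodes 0 and 1) = 1/(1/750 + 1/1200 + 1/750) = 285.7 Ω
R_th = 285.7 Ω

Final answer: V_th = 1.905 V, R_th = 285.7 Ω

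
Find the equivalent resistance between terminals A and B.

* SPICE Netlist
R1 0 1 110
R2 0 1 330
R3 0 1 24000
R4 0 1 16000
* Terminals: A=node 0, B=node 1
Reduce the network between node 0 (A) and node 1 (B) by series/parallel combination:
  Rp1 = R1 ‖ R2 ‖ R3 ‖ R4 (parallel, all between nodes 0 and 1) = 1/(1/110 + 1/330 + 1/24000 + 1/16000) = 81.8 Ω
R_eq = 81.8 Ω

Final answer: 81.8 Ω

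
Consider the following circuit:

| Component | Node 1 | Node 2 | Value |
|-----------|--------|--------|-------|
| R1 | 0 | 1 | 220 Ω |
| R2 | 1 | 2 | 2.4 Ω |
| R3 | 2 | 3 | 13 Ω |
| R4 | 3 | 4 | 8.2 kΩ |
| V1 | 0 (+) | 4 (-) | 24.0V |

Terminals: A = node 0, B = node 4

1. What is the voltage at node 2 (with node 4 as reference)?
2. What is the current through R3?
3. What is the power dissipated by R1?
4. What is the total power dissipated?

Nodal analysis, taking node 4 as the 0 V reference.
Source V1 fixes V_0 = 24 V.
KCL at each unknown node (sum of currents leaving = 0; resistances in Ω):
  Node 1: (V_1 - 24)/220 + (V_1 - V_2)/2.4 = 0
  Node 2: (V_2 - V_1)/2.4 + (V_2 - V_3)/13 = 0
  Node 3: (V_3 - V_2)/13 + (V_3 - 0)/8200 = 0
Collecting terms (coefficients in siemens):
  0.4212·V_1 - 0.4167·V_2 = 0.1091
  0.4936·V_2 - 0.4167·V_1 - 0.07692·V_3 = 0
  0.07705·V_3 - 0.07692·V_2 = 0
Solving these 3 simultaneous equations (Gaussian elimination) gives:
  V_1 = 23.37 V, V_2 = 23.37 V, V_3 = 23.33 V
Part 1:
  Read off the nodal solution: V_2 = 23.37 V
Part 2:
  I_R3 = (V_2 - V_3)/R3 = (23.37 - 23.33)/13 = 0.002845 A
  Magnitude: I_R3 = 0.002845 A
Part 3:
  I_R1 = (V_0 - V_1)/R1 = (24 - 23.37)/220 = 0.002845 A
  P_R1 = I_R1² × R1 = (0.002845)² × 220 = 0.001781 W
Part 4:
  Power in each resistor, P = (ΔV)²/R:
    P_R1 = (24 - 23.37)²/220 = 0.001781 W
    P_R2 = (23.37 - 23.37)²/2.4 = 0.00001943 W
    P_R3 = (23.37 - 23.33)²/13 = 0.0001052 W
    P_R4 = (23.33 - 0)²/8200 = 0.06638 W
  P_total = P_R1 + P_R2 + P_R3 + P_R4 = 0.06828 W

Final answers:
1. V_2 = 23.37 V
2. I_R3 = 0.002845 A
3. P_R1 = 0.001781 W
4. P_total = 0.06828 W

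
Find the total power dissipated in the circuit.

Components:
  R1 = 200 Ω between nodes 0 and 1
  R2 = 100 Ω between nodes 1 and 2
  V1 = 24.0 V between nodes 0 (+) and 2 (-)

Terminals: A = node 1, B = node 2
Nodal analysis, taking node 2 as the 0 V reference.
Source V1 fixes V_0 = 24 V.
KCL at each unknown node (sum of currents leaving = 0; resistances in Ω):
  Node 1: (V_1 - 24)/200 + (V_1 - 0)/100 = 0
Collecting terms: 0.015 × V_1 = 0.12  =>  V_1 = 8 V
Power in each resistor, P = (ΔV)²/R:
  P_R1 = (24 - 8)²/200 = 1.28 W
  P_R2 = (8 - 0)²/100 = 0.64 W
P_total = P_R1 + P_R2 = 1.92 W

Final answer: 1.92 W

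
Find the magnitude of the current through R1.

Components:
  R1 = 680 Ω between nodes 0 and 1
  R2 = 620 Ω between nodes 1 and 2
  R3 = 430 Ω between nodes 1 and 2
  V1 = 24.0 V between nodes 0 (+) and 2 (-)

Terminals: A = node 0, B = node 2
Nodal analysis, taking node 2 as the 0 V reference.
Source V1 fixes V_0 = 24 V.
KCL at each unknown node (sum of currents leaving = 0; resistances in Ω):
  Node 1: (V_1 - 24)/680 + (V_1 - 0)/620 + (V_1 - 0)/430 = 0
Collecting terms: 0.005409 × V_1 = 0.03529  =>  V_1 = 6.525 V
I_R1 = (V_0 - V_1)/R1 = (24 - 6.525)/680 = 0.0257 A
|I_R1| = 0.0257 A

Final answer: |I_R1| = 0.0257 A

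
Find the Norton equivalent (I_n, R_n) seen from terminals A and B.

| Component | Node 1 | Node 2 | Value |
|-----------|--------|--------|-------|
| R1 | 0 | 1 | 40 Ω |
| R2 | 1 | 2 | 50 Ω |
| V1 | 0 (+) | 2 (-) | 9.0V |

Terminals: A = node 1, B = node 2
Find the Thévenin equivalent first; then I_n = V_th/R_th and R_n = R_th.
Step 1 — V_th is the open-circuit voltage V_A - V_B (nothing connected across the terminals).
Nodal analysis, taking node 2 as the 0 V reference.
Source V1 fixes V_0 = 9 V.
KCL at each unknown node (sum of currents leaving = 0; resistances in Ω):
  Node 1: (V_1 - 9)/40 + (V_1 - 0)/50 = 0
Collecting terms: 0.045 × V_1 = 0.225  =>  V_1 = 5 V
V_th = V_1 - V_2 = 5 - 0 = 5 V
Step 2 — R_th: zero the source — replace V1 by a short circuit (node 2 merges into node 0) — and find the resistance seen between A (node 1) and B (node 0).
Reduce the network between node 1 (A) and node 0 (B) by series/parallel combination:
  Rp1 = R1 ‖ R2 (parallel, both between nodes 0 and 1) = 1/(1/40 + 1/50) = 22.22 Ω
R_th = 22.22 Ω
I_n = V_th/R_th = 5/22.22 = 0.225 A, and R_n = R_th = 22.22 Ω

Final answer: I_n = 0.225 A, R_n = 22.22 Ω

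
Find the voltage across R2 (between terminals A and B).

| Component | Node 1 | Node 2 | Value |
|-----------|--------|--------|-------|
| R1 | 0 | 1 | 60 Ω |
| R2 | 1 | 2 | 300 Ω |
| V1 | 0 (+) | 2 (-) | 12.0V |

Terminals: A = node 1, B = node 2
R1 and R2 are in series across V1 (node 0 → node 1 → node 2), and the output A–B is taken across R2, so this is a voltage divider.
Series current: I = V1/(R1 + R2) = 12/(60 + 300) = 12/360 = 0.03333 A
V_R2 = I × R2 = V1 × R2/(R1 + R2) = 12 × 300/360 = 10 V

Final answer: 10 V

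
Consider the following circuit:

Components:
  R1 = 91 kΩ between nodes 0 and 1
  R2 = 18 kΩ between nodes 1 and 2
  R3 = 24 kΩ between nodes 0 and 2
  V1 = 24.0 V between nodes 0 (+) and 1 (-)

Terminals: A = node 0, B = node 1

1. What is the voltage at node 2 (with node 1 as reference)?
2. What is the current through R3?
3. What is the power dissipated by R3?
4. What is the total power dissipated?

Nodal analysis, taking node 1 as the 0 V reference.
Source V1 fixes V_0 = 24 V.
KCL at each unknown node (sum of currents leaving = 0; resistances in Ω):
  Node 2: (V_2 - 0)/18000 + (V_2 - 24)/24000 = 0
Collecting terms: 0.00009722 × V_2 = 0.001  =>  V_2 = 10.29 V
Part 1:
  Read off the nodal solution: V_2 = 10.29 V
Part 2:
  I_R3 = (V_0 - V_2)/R3 = (24 - 10.29)/24000 = 0.0005714 A
  Magnitude: I_R3 = 0.0005714 A
Part 3:
  I_R3 = (V_0 - V_2)/R3 = (24 - 10.29)/24000 = 0.0005714 A
  P_R3 = I_R3² × R3 = (0.0005714)² × 24000 = 0.007837 W
Part 4:
  Power in each resistor, P = (ΔV)²/R:
    P_R1 = (24 - 0)²/91000 = 0.00633 W
    P_R2 = (0 - 10.29)²/18000 = 0.005878 W
    P_R3 = (24 - 10.29)²/24000 = 0.007837 W
  P_total = P_R1 + P_R2 + P_R3 = 0.02004 W

Final answers:
1. V_2 = 10.29 V
2. I_R3 = 0.0005714 A
3. P_R3 = 0.007837 W
4. P_total = 0.02004 W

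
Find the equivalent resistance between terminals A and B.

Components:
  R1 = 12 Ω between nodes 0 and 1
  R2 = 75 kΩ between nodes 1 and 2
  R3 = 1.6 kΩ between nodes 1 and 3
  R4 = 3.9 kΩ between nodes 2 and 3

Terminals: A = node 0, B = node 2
Reduce the network between node 0 (A) and node 2 (B) by series/parallel combination:
  Rs1 = R3 + R4 (series, joined only at node 3) = 1600 + 3900 = 5500 Ω
  Rp1 = R2 ‖ Rs1 (parallel, both between nodes 1 and 2) = 1/(1/75000 + 1/5500) = 5124 Ω
  Rs2 = R1 + Rp1 (series, joined only at node 1) = 12 + 5124 = 5136 Ω
R_eq = 5.136 kΩ

Final answer: 5.136 kΩ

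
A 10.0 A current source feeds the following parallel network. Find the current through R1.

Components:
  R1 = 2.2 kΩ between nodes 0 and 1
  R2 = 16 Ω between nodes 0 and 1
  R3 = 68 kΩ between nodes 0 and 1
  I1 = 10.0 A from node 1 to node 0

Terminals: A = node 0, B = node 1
All resistors sit directly between nodes 0 and 1, so they are in parallel and share one voltage V; the full source current 10 A splits among them.
1/R_par = 1/2200 + 1/16 + 1/68000 = 0.06297 S  =>  R_par = 15.88 Ω
V = I × R_par = 10 × 15.88 = 158.8 V
I_R1 = V/R1 = 158.8/2200 = 0.07219 A

Final answer: 0.07219 A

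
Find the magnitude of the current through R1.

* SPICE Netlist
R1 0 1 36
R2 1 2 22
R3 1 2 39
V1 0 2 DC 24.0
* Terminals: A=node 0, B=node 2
Nodal analysis, taking node 2 as the 0 V reference.
Source V1 fixes V_0 = 24 V.
KCL at each unknown node (sum of currents leaving = 0; resistances in Ω):
  Node 1: (V_1 - 24)/36 + (V_1 - 0)/22 + (V_1 - 0)/39 = 0
Collecting terms: 0.09887 × V_1 = 0.6667  =>  V_1 = 6.743 V
I_R1 = (V_0 - V_1)/R1 = (24 - 6.743)/36 = 0.4794 A
|I_R1| = 0.4794 A

Final answer: |I_R1| = 0.4794 A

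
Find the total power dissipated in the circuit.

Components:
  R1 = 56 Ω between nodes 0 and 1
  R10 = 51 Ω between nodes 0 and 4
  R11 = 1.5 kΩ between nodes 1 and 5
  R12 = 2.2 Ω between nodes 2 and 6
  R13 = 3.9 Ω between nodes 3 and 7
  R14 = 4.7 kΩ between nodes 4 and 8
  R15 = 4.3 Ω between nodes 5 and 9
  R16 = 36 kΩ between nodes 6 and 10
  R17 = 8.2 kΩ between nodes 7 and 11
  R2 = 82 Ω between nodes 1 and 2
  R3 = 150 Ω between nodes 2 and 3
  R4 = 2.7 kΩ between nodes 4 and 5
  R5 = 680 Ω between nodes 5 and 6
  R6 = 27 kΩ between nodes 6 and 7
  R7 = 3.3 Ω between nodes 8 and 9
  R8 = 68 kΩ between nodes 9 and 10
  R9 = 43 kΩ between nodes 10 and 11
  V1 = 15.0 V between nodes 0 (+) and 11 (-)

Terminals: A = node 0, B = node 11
Nodal analysis, taking node 11 as the 0 V reference.
Source V1 fixes V_0 = 15 V.
KCL at each unknown node (sum of currents leaving = 0; resistances in Ω):
  Node 1: (V_1 - 15)/56 + (V_1 - V_2)/82 + (V_1 - V_5)/1500 = 0
  Node 2: (V_2 - V_1)/82 + (V_2 - V_3)/150 + (V_2 - V_6)/2.2 = 0
  Node 3: (V_3 - V_2)/150 + (V_3 - V_7)/3.9 = 0
  Node 4: (V_4 - V_5)/2700 + (V_4 - 15)/51 + (V_4 - V_8)/4700 = 0
  Node 5: (V_5 - V_4)/2700 + (V_5 - V_6)/680 + (V_5 - V_1)/1500 + (V_5 - V_9)/4.3 = 0
  Node 6: (V_6 - V_5)/680 + (V_6 - V_7)/27000 + (V_6 - V_2)/2.2 + (V_6 - V_10)/36000 = 0
  Node 7: (V_7 - V_6)/27000 + (V_7 - V_3)/3.9 + (V_7 - 0)/8200 = 0
  Node 8: (V_8 - V_9)/3.3 + (V_8 - V_4)/4700 = 0
  Node 9: (V_9 - V_8)/3.3 + (V_9 - V_10)/68000 + (V_9 - V_5)/4.3 = 0
  Node 10: (V_10 - V_9)/68000 + (V_10 - 0)/43000 + (V_10 - V_6)/36000 = 0
Collecting terms (coefficients in siemens):
  0.03072·V_1 - 0.0122·V_2 - 0.0006667·V_5 = 0.2679
  0.4734·V_2 - 0.0122·V_1 - 0.006667·V_3 - 0.4545·V_6 = 0
  0.2631·V_3 - 0.006667·V_2 - 0.2564·V_7 = 0
  0.02019·V_4 - 0.0003704·V_5 - 0.0002128·V_8 = 0.2941
  0.2351·V_5 - 0.0006667·V_1 - 0.0003704·V_4 - 0.001471·V_6 - 0.2326·V_9 = 0
  0.4561·V_6 - 0.4545·V_2 - 0.001471·V_5 - 0.00003704·V_7 - 0.00002778·V_10 = 0
  0.2566·V_7 - 0.2564·V_3 - 0.00003704·V_6 = 0
  0.3032·V_8 - 0.0002128·V_4 - 0.303·V_9 = 0
  0.5356·V_9 - 0.2326·V_5 - 0.303·V_8 - 0.00001471·V_10 = 0
  0.00006574·V_10 - 0.00002778·V_6 - 0.00001471·V_9 = 0
Solving these 10 simultaneous equations (Gaussian elimination) gives:
  V_1 = 14.89 V, V_2 = 14.75 V, V_3 = 14.48 V, V_4 = 14.99 V
  V_5 = 14.81 V, V_6 = 14.75 V, V_7 = 14.48 V, V_8 = 14.81 V
  V_9 = 14.81 V, V_10 = 9.543 V
Power in each resistor, P = (ΔV)²/R:
  P_R1 = (15 - 14.89)²/56 = 0.0001975 W
  P_R2 = (14.89 - 14.75)²/82 = 0.0002714 W
  P_R3 = (14.75 - 14.48)²/150 = 0.0004622 W
  P_R4 = (14.99 - 14.81)²/2700 = 0.00001301 W
  P_R5 = (14.81 - 14.75)²/680 = 0.000005562 W
  P_R6 = (14.75 - 14.48)²/27000 = 0.0000027 W
  P_R7 = (14.81 - 14.81)²/3.3 = 0.000000005249 W
  P_R8 = (14.81 - 9.543)²/68000 = 0.0004075 W
  P_R9 = (9.543 - 0)²/43000 = 0.002118 W
  P_R10 = (15 - 14.99)²/51 = 0.0000006093 W
  P_R11 = (14.89 - 14.81)²/1500 = 0.000005143 W
  P_R12 = (14.75 - 14.75)²/2.2 = 0.000000009033 W
  P_R13 = (14.48 - 14.48)²/3.9 = 0.00001202 W
  P_R14 = (14.99 - 14.81)²/4700 = 0.000007476 W
  P_R15 = (14.81 - 14.81)²/4.3 = 0.000000006056 W
  P_R16 = (14.75 - 9.543)²/36000 = 0.0007519 W
  P_R17 = (14.48 - 0)²/8200 = 0.02555 W
P_total = P_R1 + P_R2 + P_R3 + P_R4 + P_R5 + P_R6 + P_R7 + P_R8 + P_R9 + P_R10 + P_R11 + P_R12 + P_R13 + P_R14 + P_R15 + P_R16 + P_R17 = 0.02981 W

Final answer: 0.02981 W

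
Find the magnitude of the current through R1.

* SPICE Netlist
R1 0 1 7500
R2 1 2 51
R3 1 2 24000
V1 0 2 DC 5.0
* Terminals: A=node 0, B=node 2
Nodal analysis, taking node 2 as the 0 V reference.
Source V1 fixes V_0 = 5 V.
KCL at each unknown node (sum of currents leaving = 0; resistances in Ω):
  Node 1: (V_1 - 5)/7500 + (V_1 - 0)/51 + (V_1 - 0)/24000 = 0
Collecting terms: 0.01978 × V_1 = 0.0006667  =>  V_1 = 0.0337 V
I_R1 = (V_0 - V_1)/R1 = (5 - 0.0337)/7500 = 0.0006622 A
|I_R1| = 0.0006622 A

Final answer: |I_R1| = 0.0006622 A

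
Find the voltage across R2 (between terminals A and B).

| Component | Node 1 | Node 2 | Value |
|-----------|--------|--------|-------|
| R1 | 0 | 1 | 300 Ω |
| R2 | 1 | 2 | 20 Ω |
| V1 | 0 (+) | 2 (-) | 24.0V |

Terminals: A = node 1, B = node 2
R1 and R2 are in series across V1 (node 0 → node 1 → node 2), and the output A–B is taken across R2, so this is a voltage divider.
Series current: I = V1/(R1 + R2) = 24/(300 + 20) = 24/320 = 0.075 A
V_R2 = I × R2 = V1 × R2/(R1 + R2) = 24 × 20/320 = 1.5 V

Final answer: 1.5 V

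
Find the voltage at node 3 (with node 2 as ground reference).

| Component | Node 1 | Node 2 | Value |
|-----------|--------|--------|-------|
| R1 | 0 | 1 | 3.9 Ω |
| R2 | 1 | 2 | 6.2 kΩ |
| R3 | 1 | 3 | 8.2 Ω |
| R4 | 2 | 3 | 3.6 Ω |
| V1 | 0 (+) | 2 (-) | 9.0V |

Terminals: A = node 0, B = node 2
Nodal analysis, taking node 2 as the 0 V reference.
Source V1 fixes V_0 = 9 V.
KCL at each unknown node (sum of currents leaving = 0; resistances in Ω):
  Node 1: (V_1 - 9)/3.9 + (V_1 - 0)/6200 + (V_1 - V_3)/8.2 = 0
  Node 3: (V_3 - V_1)/8.2 + (V_3 - 0)/3.6 = 0
Collecting terms (coefficients in siemens):
  0.3785·V_1 - 0.122·V_3 = 2.308
  0.3997·V_3 - 0.122·V_1 = 0
Determinant D = (0.3785)(0.3997) - (-0.122)(-0.122) = 0.1364
V_1 = [(2.308)(0.3997) - (-0.122)(0)]/D = 6.761 V
V_3 = [(0.3785)(0) - (2.308)(-0.122)]/D = 2.063 V
The requested potential is V_3 = 2.063 V.

Final answer: V_3 = 2.063 V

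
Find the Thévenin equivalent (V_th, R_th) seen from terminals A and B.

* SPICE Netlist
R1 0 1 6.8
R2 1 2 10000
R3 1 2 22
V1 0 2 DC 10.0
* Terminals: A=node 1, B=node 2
Step 1 — V_th is the open-circuit voltage V_A - V_B (nothing connected across the terminals).
Nodal analysis, taking node 2 as the 0 V reference.
Source V1 fixes V_0 = 10 V.
KCL at each unknown node (sum of currents leaving = 0; resistances in Ω):
  Node 1: (V_1 - 10)/6.8 + (V_1 - 0)/10000 + (V_1 - 0)/22 = 0
Collecting terms: 0.1926 × V_1 = 1.471  =>  V_1 = 7.635 V
V_th = V_1 - V_2 = 7.635 - 0 = 7.635 V
Step 2 — R_th: zero the source — replace V1 by a short circuit (node 2 merges into node 0) — and find the resistance seen between A (node 1) and B (node 0).
Reduce the network between node 1 (A) and node 0 (B) by series/parallel combination:
  Rp1 = R1 ‖ R2 ‖ R3 (parallel, all between nodes 0 and 1) = 1/(1/6.8 + 1/10000 + 1/22) = 5.192 Ω
R_th = 5.192 Ω

Final answer: V_th = 7.635 V, R_th = 5.192 Ω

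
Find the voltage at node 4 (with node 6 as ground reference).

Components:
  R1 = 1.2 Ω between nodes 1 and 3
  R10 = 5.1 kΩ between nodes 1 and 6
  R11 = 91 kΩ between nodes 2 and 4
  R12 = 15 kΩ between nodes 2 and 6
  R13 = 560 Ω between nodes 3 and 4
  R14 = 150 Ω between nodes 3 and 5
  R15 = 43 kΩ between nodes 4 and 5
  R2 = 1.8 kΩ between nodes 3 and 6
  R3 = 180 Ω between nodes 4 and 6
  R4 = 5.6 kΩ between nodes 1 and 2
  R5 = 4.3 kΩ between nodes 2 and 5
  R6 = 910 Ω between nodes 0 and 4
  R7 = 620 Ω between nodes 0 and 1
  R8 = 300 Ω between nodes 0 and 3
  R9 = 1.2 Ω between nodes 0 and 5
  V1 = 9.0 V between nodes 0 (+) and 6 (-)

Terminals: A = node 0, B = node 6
Nodal analysis, taking node 6 as the 0 V reference.
Source V1 fixes V_0 = 9 V.
KCL at each unknown node (sum of currents leaving = 0; resistances in Ω):
  Node 1: (V_1 - V_3)/1.2 + (V_1 - V_2)/5600 + (V_1 - 9)/620 + (V_1 - 0)/5100 = 0
  Node 2: (V_2 - V_1)/5600 + (V_2 - V_5)/4300 + (V_2 - V_4)/91000 + (V_2 - 0)/15000 = 0
  Node 3: (V_3 - V_1)/1.2 + (V_3 - 0)/1800 + (V_3 - 9)/300 + (V_3 - V_4)/560 + (V_3 - V_5)/150 = 0
  Node 4: (V_4 - 0)/180 + (V_4 - 9)/910 + (V_4 - V_2)/91000 + (V_4 - V_3)/560 + (V_4 - V_5)/43000 = 0
  Node 5: (V_5 - V_2)/4300 + (V_5 - 9)/1.2 + (V_5 - V_3)/150 + (V_5 - V_4)/43000 = 0
Collecting terms (coefficients in siemens):
  0.8353·V_1 - 0.0001786·V_2 - 0.8333·V_3 = 0.01452
  0.0004888·V_2 - 0.0001786·V_1 - 0.00001099·V_4 - 0.0002326·V_5 = 0
  0.8457·V_3 - 0.8333·V_1 - 0.001786·V_4 - 0.006667·V_5 = 0.03
  0.008474·V_4 - 0.00001099·V_2 - 0.001786·V_3 - 0.00002326·V_5 = 0.00989
  0.8403·V_5 - 0.0002326·V_2 - 0.006667·V_3 - 0.00002326·V_4 = 7.5
Solving these 5 simultaneous equations (Gaussian elimination) gives:
  V_1 = 7.732 V, V_2 = 7.165 V, V_3 = 7.731 V, V_4 = 2.83 V
  V_5 = 8.989 V
The requested potential is V_4 = 2.83 V.

Final answer: V_4 = 2.83 V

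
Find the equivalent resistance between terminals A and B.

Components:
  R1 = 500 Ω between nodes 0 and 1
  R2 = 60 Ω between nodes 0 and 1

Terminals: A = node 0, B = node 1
Reduce the network between node 0 (A) and node 1 (B) by series/parallel combination:
  Rp1 = R1 ‖ R2 (parallel, both between nodes 0 and 1) = 1/(1/500 + 1/60) = 53.57 Ω
R_eq = 53.57 Ω

Final answer: 53.57 Ω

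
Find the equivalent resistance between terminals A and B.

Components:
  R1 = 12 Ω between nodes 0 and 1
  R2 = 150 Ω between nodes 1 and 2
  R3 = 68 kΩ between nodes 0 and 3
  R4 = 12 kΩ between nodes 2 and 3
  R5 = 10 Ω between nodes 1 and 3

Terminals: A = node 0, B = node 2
The network is not a plain series/parallel combination. Inject a 1 A test current into terminal A (node 0) and return it from terminal B (node 2); then R_eq = V_A / (1 A).
Nodal analysis, taking node 2 as the 0 V reference.
Current source I_test pushes 1 A into node 0 and draws it out of node 2.
KCL at each unknown node (sum of currents leaving = 0; resistances in Ω):
  Node 0: (V_0 - V_1)/12 + (V_0 - V_3)/68000 - 1 = 0
  Node 1: (V_1 - V_0)/12 + (V_1 - 0)/150 + (V_1 - V_3)/10 = 0
  Node 3: (V_3 - V_0)/68000 + (V_3 - V_1)/10 + (V_3 - 0)/12000 = 0
Collecting terms (coefficients in siemens):
  0.08335·V_0 - 0.08333·V_1 - 0.00001471·V_3 = 1
  0.19·V_1 - 0.08333·V_0 - 0.1·V_3 = 0
  0.1001·V_3 - 0.00001471·V_0 - 0.1·V_1 = 0
Solving these 3 simultaneous equations (Gaussian elimination) gives:
  V_0 = 160.1 V, V_1 = 148.1 V, V_3 = 148 V
R_eq = V_0 / 1 A = 160.1 Ω

Final answer: 160.1 Ω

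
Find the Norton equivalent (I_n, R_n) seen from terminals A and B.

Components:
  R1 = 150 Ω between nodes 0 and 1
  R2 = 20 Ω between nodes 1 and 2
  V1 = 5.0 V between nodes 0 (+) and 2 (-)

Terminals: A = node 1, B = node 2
Find the Thévenin equivalent first; then I_n = V_th/R_th and R_n = R_th.
Step 1 — V_th is the open-circuit voltage V_A - V_B (nothing connected across the terminals).
Nodal analysis, taking node 2 as the 0 V reference.
Source V1 fixes V_0 = 5 V.
KCL at each unknown node (sum of currents leaving = 0; resistances in Ω):
  Node 1: (V_1 - 5)/150 + (V_1 - 0)/20 = 0
Collecting terms: 0.05667 × V_1 = 0.03333  =>  V_1 = 0.5882 V
V_th = V_1 - V_2 = 0.5882 - 0 = 0.5882 V
Step 2 — R_th: zero the source — replace V1 by a short circuit (node 2 merges into node 0) — and find the resistance seen between A (node 1) and B (node 0).
Reduce the network between node 1 (A) and node 0 (B) by series/parallel combination:
  Rp1 = R1 ‖ R2 (parallel, both between nodes 0 and 1) = 1/(1/150 + 1/20) = 17.65 Ω
R_th = 17.65 Ω
I_n = V_th/R_th = 0.5882/17.65 = 0.03333 A, and R_n = R_th = 17.65 Ω

Final answer: I_n = 0.03333 A, R_n = 17.65 Ω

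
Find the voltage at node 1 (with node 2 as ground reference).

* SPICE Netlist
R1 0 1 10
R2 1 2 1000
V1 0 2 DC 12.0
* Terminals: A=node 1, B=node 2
Nodal analysis, taking node 2 as the 0 V reference.
Source V1 fixes V_0 = 12 V.
KCL at each unknown node (sum of currents leaving = 0; resistances in Ω):
  Node 1: (V_1 - 12)/10 + (V_1 - 0)/1000 = 0
Collecting terms: 0.101 × V_1 = 1.2  =>  V_1 = 11.88 V
The requested potential is V_1 = 11.88 V.

Final answer: V_1 = 11.88 V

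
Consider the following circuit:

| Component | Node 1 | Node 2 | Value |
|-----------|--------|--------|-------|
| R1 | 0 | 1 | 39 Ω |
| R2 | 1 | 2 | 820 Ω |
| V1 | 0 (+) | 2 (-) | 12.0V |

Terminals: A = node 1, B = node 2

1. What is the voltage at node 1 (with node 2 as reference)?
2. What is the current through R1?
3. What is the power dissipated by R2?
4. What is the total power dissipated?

Nodal analysis, taking node 2 as the 0 V reference.
Source V1 fixes V_0 = 12 V.
KCL at each unknown node (sum of currents leaving = 0; resistances in Ω):
  Node 1: (V_1 - 12)/39 + (V_1 - 0)/820 = 0
Collecting terms: 0.02686 × V_1 = 0.3077  =>  V_1 = 11.46 V
Part 1:
  Read off the nodal solution: V_1 = 11.46 V
Part 2:
  I_R1 = (V_0 - V_1)/R1 = (12 - 11.46)/39 = 0.01397 A
  Magnitude: I_R1 = 0.01397 A
Part 3:
  I_R2 = (V_1 - V_2)/R2 = (11.46 - 0)/820 = 0.01397 A
  P_R2 = I_R2² × R2 = (0.01397)² × 820 = 0.16 W
Part 4:
  Power in each resistor, P = (ΔV)²/R:
    P_R1 = (12 - 11.46)²/39 = 0.007611 W
    P_R2 = (11.46 - 0)²/820 = 0.16 W
  P_total = P_R1 + P_R2 = 0.1676 W

Final answers:
1. V_1 = 11.46 V
2. I_R1 = 0.01397 A
3. P_R2 = 0.16 W
4. P_total = 0.1676 W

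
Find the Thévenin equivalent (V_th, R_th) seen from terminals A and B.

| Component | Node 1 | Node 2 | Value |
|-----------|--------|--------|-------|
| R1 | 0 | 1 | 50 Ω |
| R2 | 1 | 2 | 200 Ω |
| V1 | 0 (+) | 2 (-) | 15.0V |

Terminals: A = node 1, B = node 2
Step 1 — V_th is the open-circuit voltage V_A - V_B (nothing connected across the terminals).
Nodal analysis, taking node 2 as the 0 V reference.
Source V1 fixes V_0 = 15 V.
KCL at each unknown node (sum of currents leaving = 0; resistances in Ω):
  Node 1: (V_1 - 15)/50 + (V_1 - 0)/200 = 0
Collecting terms: 0.025 × V_1 = 0.3  =>  V_1 = 12 V
V_th = V_1 - V_2 = 12 - 0 = 12 V
Step 2 — R_th: zero the source — replace V1 by a short circuit (node 2 merges into node 0) — and find the resistance seen between A (node 1) and B (node 0).
Reduce the network between node 1 (A) and node 0 (B) by series/parallel combination:
  Rp1 = R1 ‖ R2 (parallel, both between nodes 0 and 1) = 1/(1/50 + 1/200) = 40 Ω
R_th = 40 Ω

Final answer: V_th = 12 V, R_th = 40 Ω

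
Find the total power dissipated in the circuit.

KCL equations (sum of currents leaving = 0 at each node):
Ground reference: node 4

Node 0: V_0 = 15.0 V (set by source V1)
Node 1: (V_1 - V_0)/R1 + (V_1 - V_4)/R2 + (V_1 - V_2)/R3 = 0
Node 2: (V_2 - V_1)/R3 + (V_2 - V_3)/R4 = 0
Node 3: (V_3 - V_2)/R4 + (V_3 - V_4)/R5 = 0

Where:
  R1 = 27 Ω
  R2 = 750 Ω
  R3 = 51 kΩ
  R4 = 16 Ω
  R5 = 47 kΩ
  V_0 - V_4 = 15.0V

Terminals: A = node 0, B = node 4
Nodal analysis, taking node 4 as the 0 V reference.
Source V1 fixes V_0 = 15 V.
KCL at each unknown node (sum of currents leaving = 0; resistances in Ω):
  Node 1: (V_1 - 15)/27 + (V_1 - 0)/750 + (V_1 - V_2)/51000 = 0
  Node 2: (V_2 - V_1)/51000 + (V_2 - V_3)/16 = 0
  Node 3: (V_3 - V_2)/16 + (V_3 - 0)/47000 = 0
Collecting terms (coefficients in siemens):
  0.03839·V_1 - 0.00001961·V_2 = 0.5556
  0.06252·V_2 - 0.00001961·V_1 - 0.0625·V_3 = 0
  0.06252·V_3 - 0.0625·V_2 = 0
Solving these 3 simultaneous equations (Gaussian elimination) gives:
  V_1 = 14.47 V, V_2 = 6.943 V, V_3 = 6.941 V
Power in each resistor, P = (ΔV)²/R:
  P_R1 = (15 - 14.47)²/27 = 0.01021 W
  P_R2 = (14.47 - 0)²/750 = 0.2794 W
  P_R3 = (14.47 - 6.943)²/51000 = 0.001112 W
  P_R4 = (6.943 - 6.941)²/16 = 0.0000003489 W
  P_R5 = (6.941 - 0)²/47000 = 0.001025 W
P_total = P_R1 + P_R2 + P_R3 + P_R4 + P_R5 = 0.2917 W

Final answer: 0.2917 W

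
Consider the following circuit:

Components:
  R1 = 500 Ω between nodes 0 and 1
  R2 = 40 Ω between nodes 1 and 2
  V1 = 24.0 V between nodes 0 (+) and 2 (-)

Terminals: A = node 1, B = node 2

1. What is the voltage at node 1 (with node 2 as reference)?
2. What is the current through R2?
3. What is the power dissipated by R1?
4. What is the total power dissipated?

Nodal analysis, taking node 2 as the 0 V reference.
Source V1 fixes V_0 = 24 V.
KCL at each unknown node (sum of currents leaving = 0; resistances in Ω):
  Node 1: (V_1 - 24)/500 + (V_1 - 0)/40 = 0
Collecting terms: 0.027 × V_1 = 0.048  =>  V_1 = 1.778 V
Part 1:
  Read off the nodal solution: V_1 = 1.778 V
Part 2:
  I_R2 = (V_1 - V_2)/R2 = (1.778 - 0)/40 = 0.04444 A
  Magnitude: I_R2 = 0.04444 A
Part 3:
  I_R1 = (V_0 - V_1)/R1 = (24 - 1.778)/500 = 0.04444 A
  P_R1 = I_R1² × R1 = (0.04444)² × 500 = 0.9877 W
Part 4:
  Power in each resistor, P = (ΔV)²/R:
    P_R1 = (24 - 1.778)²/500 = 0.9877 W
    P_R2 = (1.778 - 0)²/40 = 0.07901 W
  P_total = P_R1 + P_R2 = 1.067 W

Final answers:
1. V_1 = 1.778 V
2. I_R2 = 0.04444 A
3. P_R1 = 0.9877 W
4. P_total = 1.067 W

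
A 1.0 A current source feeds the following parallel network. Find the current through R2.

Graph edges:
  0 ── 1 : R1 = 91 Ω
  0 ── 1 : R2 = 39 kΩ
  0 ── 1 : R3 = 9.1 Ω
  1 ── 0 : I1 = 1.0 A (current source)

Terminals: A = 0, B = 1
All resistors sit directly between nodes 0 and 1, so they are in parallel and share one voltage V; the full source current 1 A splits among them.
1/R_par = 1/91 + 1/39000 + 1/9.1 = 0.1209 S  =>  R_par = 8.271 Ω
V = I × R_par = 1 × 8.271 = 8.271 V
I_R2 = V/R2 = 8.271/39000 = 0.0002121 A

Final answer: 0.0002121 A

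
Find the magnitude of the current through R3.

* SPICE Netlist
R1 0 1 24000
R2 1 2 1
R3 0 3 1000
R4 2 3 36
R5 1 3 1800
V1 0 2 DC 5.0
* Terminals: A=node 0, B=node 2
Nodal analysis, taking node 2 as the 0 V reference.
Source V1 fixes V_0 = 5 V.
KCL at each unknown node (sum of currents leaving = 0; resistances in Ω):
  Node 1: (V_1 - 5)/24000 + (V_1 - 0)/1 + (V_1 - V_3)/1800 = 0
  Node 3: (V_3 - 5)/1000 + (V_3 - 0)/36 + (V_3 - V_1)/1800 = 0
Collecting terms (coefficients in siemens):
  1.001·V_1 - 0.0005556·V_3 = 0.0002083
  0.02933·V_3 - 0.0005556·V_1 = 0.005
Determinant D = (1.001)(0.02933) - (-0.0005556)(-0.0005556) = 0.02935
V_1 = [(0.0002083)(0.02933) - (-0.0005556)(0.005)]/D = 0.0003029 V
V_3 = [(1.001)(0.005) - (0.0002083)(-0.0005556)]/D = 0.1705 V
I_R3 = (V_0 - V_3)/R3 = (5 - 0.1705)/1000 = 0.00483 A
|I_R3| = 0.00483 A

Final answer: |I_R3| = 0.00483 A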